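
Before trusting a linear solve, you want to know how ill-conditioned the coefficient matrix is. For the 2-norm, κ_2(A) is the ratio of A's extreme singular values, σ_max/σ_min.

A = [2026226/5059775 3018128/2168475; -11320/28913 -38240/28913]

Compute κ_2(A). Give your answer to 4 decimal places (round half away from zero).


form AᵀA = [9548100836/30441525625 14027250208/13046368125; 14027250208/13046368125 20611796224/5591300625] with trace 1753457476/438357969 and determinant 102400/438357969
char-poly roots: 4 and 25600/438357969
κ_2(A) = √(λ_max/λ_min) = √(4 / (25600/438357969)) = 261.7125

261.7125


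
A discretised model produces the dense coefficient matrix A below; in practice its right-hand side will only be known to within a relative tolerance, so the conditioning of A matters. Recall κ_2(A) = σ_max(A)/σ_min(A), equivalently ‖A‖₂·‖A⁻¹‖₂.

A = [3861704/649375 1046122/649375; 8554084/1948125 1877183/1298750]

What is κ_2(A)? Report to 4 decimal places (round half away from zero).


form AᵀA = [8295486925264/151807640625 805929242734/50602546875; 805929242734/50602546875 316052038841/67470062500] with trace 57642265681/971568900 and determinant 562448656/242892225
λ_max, λ_min = (57642265681/971568900 ± √3313887470886728019361/943946127447210000)/2 = 5929/100, 379456/9715689
κ = σ_max/σ_min = (77/10)/(616/3117) = 38.9625

38.9625


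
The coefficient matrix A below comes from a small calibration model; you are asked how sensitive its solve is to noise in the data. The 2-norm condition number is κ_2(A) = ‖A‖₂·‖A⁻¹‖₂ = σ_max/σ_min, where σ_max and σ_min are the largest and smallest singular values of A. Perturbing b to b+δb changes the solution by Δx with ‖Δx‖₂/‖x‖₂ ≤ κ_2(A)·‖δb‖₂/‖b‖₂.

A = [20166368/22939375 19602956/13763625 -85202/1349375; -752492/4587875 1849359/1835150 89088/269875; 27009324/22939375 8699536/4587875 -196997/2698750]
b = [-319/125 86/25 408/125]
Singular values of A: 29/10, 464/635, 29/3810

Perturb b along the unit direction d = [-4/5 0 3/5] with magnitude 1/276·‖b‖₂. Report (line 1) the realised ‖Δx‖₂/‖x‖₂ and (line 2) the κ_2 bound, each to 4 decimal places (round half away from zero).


from the listed singular values, σ₁ = 29/10, σ_n = 29/3810
κ = σ_max/σ_min = (29/10)/(29/3810) = 381.0000
κ_2(A)·‖δb‖/‖b‖ = 1.3804
solve Ax = b  →  x = [215.3360 -114.0643 465.6237]
‖b‖₂ = 5.3852 and ‖x‖₂ = 525.5337
with δb = [-0.0156 0.0000 0.0117], A·Δx = δb → ‖Δx‖ = 2.5634
realised ‖Δx‖/‖x‖ = 0.0049
tightness: 0.0049 against a bound of 1.3804 (unrounded ratio ≈ 0.0035)

0.0049
1.3804


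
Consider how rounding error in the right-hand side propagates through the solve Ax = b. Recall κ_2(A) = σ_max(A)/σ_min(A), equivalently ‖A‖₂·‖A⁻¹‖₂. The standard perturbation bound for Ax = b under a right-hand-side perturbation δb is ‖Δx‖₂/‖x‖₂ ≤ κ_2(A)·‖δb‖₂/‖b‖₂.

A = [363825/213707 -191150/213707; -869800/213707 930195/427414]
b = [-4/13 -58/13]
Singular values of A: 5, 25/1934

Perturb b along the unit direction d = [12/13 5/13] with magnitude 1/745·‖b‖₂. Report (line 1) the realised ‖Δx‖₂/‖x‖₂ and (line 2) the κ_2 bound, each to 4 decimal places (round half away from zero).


largest singular value 5, smallest 25/1934
κ_2(A) = 5 / (25/1934) = 386.8000
perturbation bound = 386.8000·1/745 = 0.5192
solve Ax = b  →  x = [-72.1035 -136.8941]
‖b‖ = 4.4721, ‖x‖ = 154.7221
with δb = [0.0055 0.0023], A·Δx = δb → ‖Δx‖ = 0.4644
realised ‖Δx‖/‖x‖ = 0.0030
so the bound overstates the realised error by a factor of ≈ 172.9845 (computed from the unrounded values)

0.0030
0.5192


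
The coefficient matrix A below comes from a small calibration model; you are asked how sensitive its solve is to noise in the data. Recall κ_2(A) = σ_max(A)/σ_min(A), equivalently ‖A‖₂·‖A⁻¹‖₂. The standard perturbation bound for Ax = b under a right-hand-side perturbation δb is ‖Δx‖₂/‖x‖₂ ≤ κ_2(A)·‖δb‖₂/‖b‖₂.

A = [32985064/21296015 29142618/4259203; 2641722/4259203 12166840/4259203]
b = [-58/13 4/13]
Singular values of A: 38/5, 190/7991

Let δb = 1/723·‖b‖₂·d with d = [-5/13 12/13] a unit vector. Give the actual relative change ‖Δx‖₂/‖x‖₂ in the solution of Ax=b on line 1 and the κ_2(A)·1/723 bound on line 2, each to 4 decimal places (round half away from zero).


largest singular value 38/5, smallest 190/7991
κ_2(A) = (38/5) / (190/7991) = 319.6400
perturbation bound = 319.6400·1/723 = 0.4421
solve Ax = b  →  x = [-82.1797 17.9510]
‖b‖₂ = 4.4721 and ‖x‖₂ = 84.1174
Δx = A⁻¹·δb where δb = 1/723·4.4721·d; ‖Δx‖ = 0.2602
relative error = 0.0031
realised/bound (from unrounded values) ≈ 0.0070

0.0031
0.4421


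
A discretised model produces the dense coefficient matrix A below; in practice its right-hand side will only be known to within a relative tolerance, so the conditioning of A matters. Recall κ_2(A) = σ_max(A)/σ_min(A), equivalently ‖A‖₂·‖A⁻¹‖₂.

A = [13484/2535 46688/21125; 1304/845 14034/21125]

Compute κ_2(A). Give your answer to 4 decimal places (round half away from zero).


M = AᵀA = [7884880/257049 5475536/428415; 5475536/428415 3802756/714025]. tr(M)=1368916/38025, det(M)=64/4225
char-poly roots: 36 and 16/38025
σ_max=√36=6, σ_min=√(16/38025)=(4/195) → κ = 292.5000

292.5000


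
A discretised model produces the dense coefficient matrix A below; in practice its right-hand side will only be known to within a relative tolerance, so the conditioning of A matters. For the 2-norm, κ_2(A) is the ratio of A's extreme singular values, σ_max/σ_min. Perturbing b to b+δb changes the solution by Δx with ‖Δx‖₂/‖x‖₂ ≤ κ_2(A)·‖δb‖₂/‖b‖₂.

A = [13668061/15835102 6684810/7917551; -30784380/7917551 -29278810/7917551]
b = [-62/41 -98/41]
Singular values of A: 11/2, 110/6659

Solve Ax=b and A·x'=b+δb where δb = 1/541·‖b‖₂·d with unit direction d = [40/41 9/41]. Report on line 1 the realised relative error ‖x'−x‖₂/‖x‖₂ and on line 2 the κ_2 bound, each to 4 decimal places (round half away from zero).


0.0026
0.6154

σ_max = 11/2, σ_min = 110/6659
condition number: (11/2) ÷ (110/6659) = 332.9500
bound on ‖Δx‖/‖x‖: κ·ε = 332.9500·1/541 = 0.6154
solve Ax = b  →  x = [83.7618 -87.4226]
2-norm of b is 2.8284; of x, 121.0733
Δx = A⁻¹·δb where δb = 1/541·2.8284·d; ‖Δx‖ = 0.3165
relative error = 0.0026
tightness: 0.0026 against a bound of 0.6154 (unrounded ratio ≈ 0.0042)


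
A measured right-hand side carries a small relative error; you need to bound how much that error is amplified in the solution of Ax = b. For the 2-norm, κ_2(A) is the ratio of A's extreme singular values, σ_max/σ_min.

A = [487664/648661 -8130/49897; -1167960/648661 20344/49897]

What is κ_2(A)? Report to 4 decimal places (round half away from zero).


form AᵀA = [9478974784/2489710609 -2132745120/2489710609; -2132745120/2489710609 479975236/2489710609] with trace 5924420/1481089 and determinant 256/1481089
char-poly roots: 4 and 64/1481089
κ = σ_max/σ_min = 2/(8/1217) = 304.2500

304.2500


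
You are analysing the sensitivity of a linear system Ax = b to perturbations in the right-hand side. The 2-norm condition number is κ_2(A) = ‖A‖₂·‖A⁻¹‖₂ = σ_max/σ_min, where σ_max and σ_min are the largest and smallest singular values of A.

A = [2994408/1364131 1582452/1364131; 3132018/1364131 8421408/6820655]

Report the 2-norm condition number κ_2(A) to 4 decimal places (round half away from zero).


276.7000

form AᵀA = [22325821668/2212667521 59534525664/11063337605; 59534525664/11063337605 158768098704/55316688025] with trace 2480670036/191407225 and determinant 419904/191407225
eigenvalues of AᵀA: λ = (tr ± √(tr²−4·det))/2 = 324/25, 1296/7656289
so κ_2 = √((324/25) / (1296/7656289)) = 276.7000


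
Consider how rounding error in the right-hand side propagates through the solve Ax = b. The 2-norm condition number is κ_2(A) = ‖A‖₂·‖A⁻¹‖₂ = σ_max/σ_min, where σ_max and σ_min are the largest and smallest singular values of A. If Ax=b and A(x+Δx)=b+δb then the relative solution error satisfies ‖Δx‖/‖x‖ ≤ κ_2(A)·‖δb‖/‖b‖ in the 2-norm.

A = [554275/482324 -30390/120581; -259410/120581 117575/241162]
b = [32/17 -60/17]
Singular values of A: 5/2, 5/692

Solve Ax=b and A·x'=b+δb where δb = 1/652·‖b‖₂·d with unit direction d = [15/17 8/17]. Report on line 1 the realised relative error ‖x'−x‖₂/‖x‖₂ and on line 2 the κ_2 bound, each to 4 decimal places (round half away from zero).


from the listed singular values, σ₁ = 5/2, σ_n = 5/692
κ_2(A) = (5/2) / (5/692) = 346.0000
κ_2(A)·‖δb‖/‖b‖ = 0.5307
solve Ax = b  →  x = [1.5610 -0.3512]
2-norm of b is 4.0000; of x, 1.6000
δb = ε·‖b‖·d = [0.0054 0.0029]; solving A·Δx = δb gives ‖Δx‖ = 0.8491
realised ‖Δx‖/‖x‖ = 0.5307
tightness: 0.5307 against a bound of 0.5307; the bound is attained (ratio 1)

0.5307
0.5307


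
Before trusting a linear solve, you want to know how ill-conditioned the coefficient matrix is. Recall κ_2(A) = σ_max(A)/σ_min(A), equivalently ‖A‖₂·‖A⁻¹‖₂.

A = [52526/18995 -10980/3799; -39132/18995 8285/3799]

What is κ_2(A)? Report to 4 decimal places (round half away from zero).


327.5000

M = AᵀA = [171611764/14432401 -180188820/14432401; -180188820/14432401 189201625/14432401]. tr(M)=429029/17161, det(M)=100/17161
λ_max, λ_min = (429029/17161 ± √184059018441/294499921)/2 = 25, 4/17161
so κ_2 = √(25 / (4/17161)) = 327.5000


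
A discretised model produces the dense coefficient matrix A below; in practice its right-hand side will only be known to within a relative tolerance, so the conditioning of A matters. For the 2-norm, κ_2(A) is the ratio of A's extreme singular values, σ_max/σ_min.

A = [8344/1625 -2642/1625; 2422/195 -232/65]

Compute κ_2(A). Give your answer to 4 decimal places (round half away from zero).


105.0000

M = AᵀA = [25401796/140625 -2469376/46875; -2469376/46875 240356/15625]. tr(M)=44104/225, det(M)=784/225
λ_max, λ_min = (44104/225 ± √1944457216/50625)/2 = 196, 4/225
σ_max=√196=14, σ_min=√(4/225)=(2/15) → κ = 105.0000


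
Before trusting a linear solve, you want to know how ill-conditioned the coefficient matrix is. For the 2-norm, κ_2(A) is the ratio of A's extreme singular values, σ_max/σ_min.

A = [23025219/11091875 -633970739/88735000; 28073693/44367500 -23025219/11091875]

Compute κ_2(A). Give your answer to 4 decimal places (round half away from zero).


AᵀA = [14833125757801/3149560090000 -25424193542391/1574780045000; -25424193542391/1574780045000 697358693356921/12598240360000]; tr = 1210705914221/20157184576, det = 14430015625/322514953216
solving λ² − 1210705914221/20157184576·λ + 14430015625/322514953216 = 0 gives λ = 961/16, 15015625/20157184576
σ_max=√(961/16)=(31/4), σ_min=√(15015625/20157184576)=(3875/141976) → κ = 283.9520

283.9520


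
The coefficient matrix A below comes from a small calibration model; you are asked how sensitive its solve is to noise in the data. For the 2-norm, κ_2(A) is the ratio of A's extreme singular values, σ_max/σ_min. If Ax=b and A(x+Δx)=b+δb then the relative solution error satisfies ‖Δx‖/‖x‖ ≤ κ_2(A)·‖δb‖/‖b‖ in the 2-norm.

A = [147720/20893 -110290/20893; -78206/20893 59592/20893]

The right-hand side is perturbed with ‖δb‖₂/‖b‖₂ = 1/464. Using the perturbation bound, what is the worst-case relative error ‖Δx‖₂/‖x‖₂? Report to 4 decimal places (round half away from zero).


0.5297

form AᵀA = [96669124/1510441 -72499968/1510441; -72499968/1510441 54377476/1510441] with trace 151046600/1510441 and determinant 250000/1510441
λ_max, λ_min = (151046600/1510441 ± √22813564930560000/2281432014481)/2 = 100, 2500/1510441
κ_2(A) = √(λ_max/λ_min) = √(100 / (2500/1510441)) = 245.8000
κ_2(A)·‖δb‖/‖b‖ = 0.5297


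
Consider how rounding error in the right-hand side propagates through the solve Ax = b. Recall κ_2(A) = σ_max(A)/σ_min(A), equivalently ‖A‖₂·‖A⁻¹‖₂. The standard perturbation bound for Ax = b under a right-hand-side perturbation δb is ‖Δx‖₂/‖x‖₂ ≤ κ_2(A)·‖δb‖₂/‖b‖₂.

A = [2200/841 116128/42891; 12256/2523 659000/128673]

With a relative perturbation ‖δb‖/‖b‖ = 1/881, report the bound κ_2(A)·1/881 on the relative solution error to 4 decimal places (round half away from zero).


0.2963

M = AᵀA = [193769536/6365529 610355200/19096587; 610355200/19096587 1922672704/57289761]. tr(M)=4359808/68121, det(M)=4096/68121
λ_max, λ_min = (4359808/68121 ± √19006809702400/4640470641)/2 = 64, 64/68121
so κ_2 = √(64 / (64/68121)) = 261.0000
perturbation bound = 261.0000·1/881 = 0.2963


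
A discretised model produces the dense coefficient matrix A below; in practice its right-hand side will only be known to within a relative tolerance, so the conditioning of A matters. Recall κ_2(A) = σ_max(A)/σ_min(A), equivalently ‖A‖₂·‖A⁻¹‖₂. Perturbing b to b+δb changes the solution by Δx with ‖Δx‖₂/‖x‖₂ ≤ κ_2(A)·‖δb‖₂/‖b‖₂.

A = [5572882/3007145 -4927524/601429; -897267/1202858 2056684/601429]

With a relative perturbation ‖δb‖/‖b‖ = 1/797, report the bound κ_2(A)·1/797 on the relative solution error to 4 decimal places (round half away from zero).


AᵀA = [144355256875921/36171684204100 -32073996510738/1808584210205; -32073996510738/1808584210205 28510441846432/361716842041]; tr = 1781915194241/21517956100, det = 274299844/5379489025
eigenvalues of AᵀA: λ = (tr ± √(tr²−4·det))/2 = 8281/100, 132496/215179561
κ_2(A) = √(λ_max/λ_min) = √((8281/100) / (132496/215179561)) = 366.7250
perturbation bound = 366.7250·1/797 = 0.4601

0.4601


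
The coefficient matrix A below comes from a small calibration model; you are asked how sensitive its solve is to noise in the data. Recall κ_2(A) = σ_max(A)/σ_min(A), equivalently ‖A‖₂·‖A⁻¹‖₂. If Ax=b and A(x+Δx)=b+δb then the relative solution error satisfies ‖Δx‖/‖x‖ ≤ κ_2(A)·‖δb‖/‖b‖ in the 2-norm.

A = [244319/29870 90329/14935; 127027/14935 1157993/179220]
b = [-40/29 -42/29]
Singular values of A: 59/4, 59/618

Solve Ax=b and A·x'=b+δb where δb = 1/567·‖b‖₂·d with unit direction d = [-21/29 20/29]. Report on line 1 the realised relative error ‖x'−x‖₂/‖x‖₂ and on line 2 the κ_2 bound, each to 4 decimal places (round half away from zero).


from the listed singular values, σ₁ = 59/4, σ_n = 59/618
condition number: (59/4) ÷ (59/618) = 154.5000
bound on ‖Δx‖/‖x‖: κ·ε = 154.5000·1/567 = 0.2725
solve Ax = b  →  x = [-0.1085 -0.0814]
‖b‖₂ = 2.0000 and ‖x‖₂ = 0.1356
Δx = A⁻¹·δb where δb = 1/567·2.0000·d; ‖Δx‖ = 0.0369
realised ‖Δx‖/‖x‖ = 0.2725
tightness: 0.2725 against a bound of 0.2725; the bound is attained (ratio 1)

0.2725
0.2725


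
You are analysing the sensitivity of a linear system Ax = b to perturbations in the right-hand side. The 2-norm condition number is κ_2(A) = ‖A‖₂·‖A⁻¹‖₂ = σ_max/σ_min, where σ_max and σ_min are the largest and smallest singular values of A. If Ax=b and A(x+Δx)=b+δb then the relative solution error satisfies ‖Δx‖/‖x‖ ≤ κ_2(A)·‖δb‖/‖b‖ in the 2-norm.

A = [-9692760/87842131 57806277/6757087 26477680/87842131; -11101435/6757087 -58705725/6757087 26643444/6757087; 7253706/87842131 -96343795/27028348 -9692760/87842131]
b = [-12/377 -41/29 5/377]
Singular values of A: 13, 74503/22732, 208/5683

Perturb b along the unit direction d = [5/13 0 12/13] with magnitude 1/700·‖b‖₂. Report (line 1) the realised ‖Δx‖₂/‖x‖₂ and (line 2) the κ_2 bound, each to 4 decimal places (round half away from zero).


0.1754
0.5074

from the listed singular values, σ₁ = 13, σ_n = 208/5683
κ = σ_max/σ_min = 13/(208/5683) = 355.1875
bound on ‖Δx‖/‖x‖: κ·ε = 355.1875·1/700 = 0.5074
solve Ax = b  →  x = [0.1210 0.0081 -0.2904]
‖b‖₂ = 1.4142 and ‖x‖₂ = 0.3147
with δb = [0.0008 0.0000 0.0019], A·Δx = δb → ‖Δx‖ = 0.0552
relative error = 0.1754
so the bound overstates the realised error by a factor of ≈ 2.8925 (computed from the unrounded values)


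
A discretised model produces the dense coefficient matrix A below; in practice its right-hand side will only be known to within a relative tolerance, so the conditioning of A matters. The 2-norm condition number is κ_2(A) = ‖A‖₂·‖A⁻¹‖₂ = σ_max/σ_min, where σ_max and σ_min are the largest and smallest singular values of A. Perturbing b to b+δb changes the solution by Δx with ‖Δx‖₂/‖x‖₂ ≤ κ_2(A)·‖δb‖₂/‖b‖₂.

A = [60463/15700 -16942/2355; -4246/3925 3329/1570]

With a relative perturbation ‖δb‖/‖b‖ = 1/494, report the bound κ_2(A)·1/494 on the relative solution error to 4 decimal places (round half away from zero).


0.3814

AᵀA = [6310769/394384 -4436695/147894; -4436695/147894 49914625/887364]; tr = 256455421/3549456, det = 2088025/14197824
eigenvalues of AᵀA: λ = (tr ± √(tr²−4·det))/2 = 289/4, 7225/3549456
κ = σ_max/σ_min = (17/2)/(85/1884) = 188.4000
worst-case relative error ≤ 188.4000 × 1/494 = 0.3814


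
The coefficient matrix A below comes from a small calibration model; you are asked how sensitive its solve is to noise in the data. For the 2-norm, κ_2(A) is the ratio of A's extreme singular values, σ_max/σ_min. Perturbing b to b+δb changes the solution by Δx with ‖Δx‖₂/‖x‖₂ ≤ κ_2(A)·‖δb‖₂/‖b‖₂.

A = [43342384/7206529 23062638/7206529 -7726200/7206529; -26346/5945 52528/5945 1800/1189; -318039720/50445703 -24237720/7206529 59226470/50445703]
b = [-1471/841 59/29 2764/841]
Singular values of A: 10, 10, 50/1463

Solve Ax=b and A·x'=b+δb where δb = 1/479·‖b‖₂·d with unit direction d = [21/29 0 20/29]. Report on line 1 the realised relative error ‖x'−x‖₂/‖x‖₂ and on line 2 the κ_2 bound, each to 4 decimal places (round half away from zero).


0.0089
0.6109

σ_max = 10, σ_min = 50/1463
κ_2(A) = 10 / (50/1463) = 292.6000
κ_2(A)·‖δb‖/‖b‖ = 0.6109
solve Ax = b  →  x = [5.7634 -1.7852 28.6341]
‖b‖₂ = 4.2426 and ‖x‖₂ = 29.2629
with δb = [0.0064 0.0000 0.0061], A·Δx = δb → ‖Δx‖ = 0.2592
realised ‖Δx‖/‖x‖ = 0.0089
realised/bound (from unrounded values) ≈ 0.0145


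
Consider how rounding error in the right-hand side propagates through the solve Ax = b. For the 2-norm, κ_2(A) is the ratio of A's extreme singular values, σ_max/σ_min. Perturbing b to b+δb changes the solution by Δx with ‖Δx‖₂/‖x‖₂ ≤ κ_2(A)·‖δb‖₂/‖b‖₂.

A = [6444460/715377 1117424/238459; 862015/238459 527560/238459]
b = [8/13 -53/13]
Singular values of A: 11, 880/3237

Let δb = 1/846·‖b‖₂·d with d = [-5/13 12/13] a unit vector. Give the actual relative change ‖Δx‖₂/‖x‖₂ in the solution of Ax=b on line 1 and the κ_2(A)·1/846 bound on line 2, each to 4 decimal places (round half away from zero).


largest singular value 11, smallest 880/3237
κ = σ_max/σ_min = 11/(880/3237) = 40.4625
bound on ‖Δx‖/‖x‖: κ·ε = 40.4625·1/846 = 0.0478
solve Ax = b  →  x = [6.8439 -13.0254]
2-norm of b is 4.1231; of x, 14.7139
re-solving with b+δb shifts x by Δx of norm 0.0179
relative error = 0.0012
realised/bound (from unrounded values) ≈ 0.0255

0.0012
0.0478


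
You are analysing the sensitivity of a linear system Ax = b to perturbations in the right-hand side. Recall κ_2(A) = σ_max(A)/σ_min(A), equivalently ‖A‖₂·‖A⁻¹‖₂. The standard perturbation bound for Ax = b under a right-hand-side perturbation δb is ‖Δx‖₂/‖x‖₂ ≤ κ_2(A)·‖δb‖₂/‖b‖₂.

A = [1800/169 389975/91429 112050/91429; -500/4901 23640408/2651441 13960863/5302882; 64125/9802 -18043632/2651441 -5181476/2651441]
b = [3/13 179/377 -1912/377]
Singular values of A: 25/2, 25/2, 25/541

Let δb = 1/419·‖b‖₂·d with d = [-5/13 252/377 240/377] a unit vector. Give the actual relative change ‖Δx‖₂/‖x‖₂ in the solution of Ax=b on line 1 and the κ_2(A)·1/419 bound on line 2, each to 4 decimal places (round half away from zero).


0.0041
0.6456

from the listed singular values, σ₁ = 25/2, σ_n = 25/541
κ_2(A) = (25/2) / (25/541) = 270.5000
perturbation bound = 270.5000·1/419 = 0.6456
solve Ax = b  →  x = [-0.1969 18.4316 -62.2491]
‖b‖ = 5.0990, ‖x‖ = 64.9208
δb = ε·‖b‖·d = [-0.0047 0.0081 0.0077]; solving A·Δx = δb gives ‖Δx‖ = 0.2633
relative error = 0.0041
realised/bound (from unrounded values) ≈ 0.0063


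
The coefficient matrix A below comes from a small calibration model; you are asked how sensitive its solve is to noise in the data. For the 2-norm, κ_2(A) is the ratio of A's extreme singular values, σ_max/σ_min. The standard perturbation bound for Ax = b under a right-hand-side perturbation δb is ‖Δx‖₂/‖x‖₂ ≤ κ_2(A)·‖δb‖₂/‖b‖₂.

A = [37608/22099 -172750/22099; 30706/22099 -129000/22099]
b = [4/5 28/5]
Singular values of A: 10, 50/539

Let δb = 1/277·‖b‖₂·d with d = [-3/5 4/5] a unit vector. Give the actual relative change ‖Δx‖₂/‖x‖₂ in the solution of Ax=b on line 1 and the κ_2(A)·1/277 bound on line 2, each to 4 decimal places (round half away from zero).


0.0051
0.3892

σ_max = 10, σ_min = 50/539
κ_2(A) = 10 / (50/539) = 107.8000
bound on ‖Δx‖/‖x‖: κ·ε = 107.8000·1/277 = 0.3892
solve Ax = b  →  x = [42.1561 9.0751]
‖b‖₂ = 5.6569 and ‖x‖₂ = 43.1219
δb = ε·‖b‖·d = [-0.0123 0.0163]; solving A·Δx = δb gives ‖Δx‖ = 0.2201
relative error = 0.0051
so the bound overstates the realised error by a factor of ≈ 76.2294 (computed from the unrounded values)


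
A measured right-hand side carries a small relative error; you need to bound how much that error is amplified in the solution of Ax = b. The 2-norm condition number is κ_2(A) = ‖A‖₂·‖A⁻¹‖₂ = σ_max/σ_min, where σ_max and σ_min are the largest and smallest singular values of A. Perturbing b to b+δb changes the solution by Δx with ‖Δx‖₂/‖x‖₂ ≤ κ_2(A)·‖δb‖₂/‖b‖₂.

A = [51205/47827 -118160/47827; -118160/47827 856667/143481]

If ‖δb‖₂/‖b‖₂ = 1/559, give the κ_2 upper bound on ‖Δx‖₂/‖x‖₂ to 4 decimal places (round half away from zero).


M = AᵀA = [98128625/13535041 -706360480/40605123; -706360480/40605123 5086002481/121815369]. tr(M)=35320474/720801, det(M)=60025/720801
char-poly roots: 49 and 1225/720801
κ = σ_max/σ_min = 7/(35/849) = 169.8000
perturbation bound = 169.8000·1/559 = 0.3038

0.3038


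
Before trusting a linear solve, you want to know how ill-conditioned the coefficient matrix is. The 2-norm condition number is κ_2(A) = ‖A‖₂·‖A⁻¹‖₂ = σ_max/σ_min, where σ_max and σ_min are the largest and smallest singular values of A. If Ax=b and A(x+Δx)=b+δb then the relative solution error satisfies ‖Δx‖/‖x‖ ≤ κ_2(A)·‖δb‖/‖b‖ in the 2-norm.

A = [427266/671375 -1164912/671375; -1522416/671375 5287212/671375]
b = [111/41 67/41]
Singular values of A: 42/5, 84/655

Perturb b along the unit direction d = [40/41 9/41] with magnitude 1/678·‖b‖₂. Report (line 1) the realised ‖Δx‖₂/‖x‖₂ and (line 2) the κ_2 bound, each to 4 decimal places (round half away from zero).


σ_max = 42/5, σ_min = 84/655
κ_2(A) = (42/5) / (84/655) = 65.5000
perturbation bound = 65.5000·1/678 = 0.0966
solve Ax = b  →  x = [22.4238 6.6643]
2-norm of b is 3.1623; of x, 23.3932
δb = ε·‖b‖·d = [0.0046 0.0010]; solving A·Δx = δb gives ‖Δx‖ = 0.0364
dividing the unrounded norms, ‖Δx‖/‖x‖ = 0.0016
realised/bound (from unrounded values) ≈ 0.0161

0.0016
0.0966


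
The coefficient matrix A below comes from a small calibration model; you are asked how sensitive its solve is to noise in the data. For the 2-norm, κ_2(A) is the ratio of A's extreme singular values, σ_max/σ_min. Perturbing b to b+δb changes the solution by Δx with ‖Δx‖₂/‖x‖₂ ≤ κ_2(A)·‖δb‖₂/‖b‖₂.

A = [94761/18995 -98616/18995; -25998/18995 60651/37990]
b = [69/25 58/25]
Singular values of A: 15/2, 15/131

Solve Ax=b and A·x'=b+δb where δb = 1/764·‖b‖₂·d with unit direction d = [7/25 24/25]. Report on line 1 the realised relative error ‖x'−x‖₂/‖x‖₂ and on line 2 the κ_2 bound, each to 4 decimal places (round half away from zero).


0.0016
0.0857

σ_max = 15/2, σ_min = 15/131
κ = σ_max/σ_min = (15/2)/(15/131) = 65.5000
worst-case relative error ≤ 65.5000 × 1/764 = 0.0857
solve Ax = b  →  x = [19.1563 17.8759]
2-norm of b is 3.6056; of x, 26.2014
Δx = A⁻¹·δb where δb = 1/764·3.6056·d; ‖Δx‖ = 0.0412
realised ‖Δx‖/‖x‖ = 0.0016
tightness: 0.0016 against a bound of 0.0857 (unrounded ratio ≈ 0.0183)


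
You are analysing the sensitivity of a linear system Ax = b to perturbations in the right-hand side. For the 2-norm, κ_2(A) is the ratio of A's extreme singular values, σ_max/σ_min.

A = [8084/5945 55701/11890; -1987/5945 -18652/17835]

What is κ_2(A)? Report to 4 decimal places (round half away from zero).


M = AᵀA = [1649/841 16954/2523; 16954/2523 697561/30276]. tr(M)=756925/30276, det(M)=625/30276
λ_max, λ_min = (756925/30276 ± √572859765625/916636176)/2 = 25, 25/30276
κ = σ_max/σ_min = 5/(5/174) = 174.0000

174.0000


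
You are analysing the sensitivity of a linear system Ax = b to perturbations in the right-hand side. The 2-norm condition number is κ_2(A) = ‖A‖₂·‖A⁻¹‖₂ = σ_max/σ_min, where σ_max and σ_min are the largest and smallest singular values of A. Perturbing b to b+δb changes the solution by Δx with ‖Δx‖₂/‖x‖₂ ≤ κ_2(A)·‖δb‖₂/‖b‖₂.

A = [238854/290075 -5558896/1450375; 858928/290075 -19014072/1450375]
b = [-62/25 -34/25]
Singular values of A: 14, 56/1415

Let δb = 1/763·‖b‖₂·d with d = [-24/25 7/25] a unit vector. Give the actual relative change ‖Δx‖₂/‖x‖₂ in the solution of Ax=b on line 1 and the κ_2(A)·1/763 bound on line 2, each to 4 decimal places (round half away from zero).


σ_max = 14, σ_min = 56/1415
κ = σ_max/σ_min = 14/(56/1415) = 353.7500
κ_2(A)·‖δb‖/‖b‖ = 0.4636
solve Ax = b  →  x = [49.2718 11.2326]
‖b‖₂ = 2.8284 and ‖x‖₂ = 50.5359
δb = ε·‖b‖·d = [-0.0036 0.0010]; solving A·Δx = δb gives ‖Δx‖ = 0.0937
relative error = 0.0019
tightness: 0.0019 against a bound of 0.4636 (unrounded ratio ≈ 0.0040)

0.0019
0.4636


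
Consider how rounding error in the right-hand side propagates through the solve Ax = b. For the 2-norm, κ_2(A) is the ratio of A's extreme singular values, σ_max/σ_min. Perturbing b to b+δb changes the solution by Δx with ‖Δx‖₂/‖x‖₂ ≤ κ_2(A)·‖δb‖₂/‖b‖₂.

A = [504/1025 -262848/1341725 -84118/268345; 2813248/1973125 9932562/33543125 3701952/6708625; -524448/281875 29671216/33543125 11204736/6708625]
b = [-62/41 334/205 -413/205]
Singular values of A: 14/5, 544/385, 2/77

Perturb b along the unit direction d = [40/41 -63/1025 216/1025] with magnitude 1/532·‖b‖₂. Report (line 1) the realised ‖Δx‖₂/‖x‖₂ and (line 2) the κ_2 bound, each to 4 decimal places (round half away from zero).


0.0028
0.2026

from the listed singular values, σ₁ = 14/5, σ_n = 2/77
κ_2(A) = (14/5) / (2/77) = 107.8000
bound on ‖Δx‖/‖x‖: κ·ε = 107.8000·1/532 = 0.2026
solve Ax = b  →  x = [0.9961 68.0059 -36.1139]
‖b‖ = 3.0000, ‖x‖ = 77.0066
re-solving with b+δb shifts x by Δx of norm 0.2171
realised ‖Δx‖/‖x‖ = 0.0028
tightness: 0.0028 against a bound of 0.2026 (unrounded ratio ≈ 0.0139)


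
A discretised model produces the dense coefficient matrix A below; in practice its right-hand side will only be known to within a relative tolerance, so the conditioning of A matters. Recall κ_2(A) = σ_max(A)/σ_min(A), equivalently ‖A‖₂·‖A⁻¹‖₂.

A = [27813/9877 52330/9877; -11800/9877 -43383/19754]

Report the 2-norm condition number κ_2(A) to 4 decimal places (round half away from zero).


M = AᵀA = [912802969/97555129 1711413990/97555129; 1711413990/97555129 12835800289/390220516]. tr(M)=57048485/1350244, det(M)=28561/1350244
char-poly roots: 169/4 and 169/337561
κ_2(A) = √(λ_max/λ_min) = √((169/4) / (169/337561)) = 290.5000

290.5000


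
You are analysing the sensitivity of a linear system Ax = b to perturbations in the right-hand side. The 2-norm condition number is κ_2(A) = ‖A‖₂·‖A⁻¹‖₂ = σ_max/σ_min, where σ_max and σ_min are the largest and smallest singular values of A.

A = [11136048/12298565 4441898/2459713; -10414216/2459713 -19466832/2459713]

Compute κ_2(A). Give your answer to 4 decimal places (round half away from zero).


form AᵀA = [1686739403584/89979001225 632435547744/17995800245; 632435547744/17995800245 237173114788/3599160049] with trace 26353173956/311346025 and determinant 71639296/311346025
char-poly roots: 2116/25 and 33856/12453841
κ = σ_max/σ_min = (46/5)/(184/3529) = 176.4500

176.4500


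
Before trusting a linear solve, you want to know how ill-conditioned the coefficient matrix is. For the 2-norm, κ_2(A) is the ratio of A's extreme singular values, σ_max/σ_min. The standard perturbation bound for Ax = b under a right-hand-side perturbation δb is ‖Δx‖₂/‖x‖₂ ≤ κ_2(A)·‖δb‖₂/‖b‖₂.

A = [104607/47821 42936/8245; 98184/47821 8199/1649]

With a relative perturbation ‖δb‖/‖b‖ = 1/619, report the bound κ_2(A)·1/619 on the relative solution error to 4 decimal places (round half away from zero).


AᵀA = [24474105/2719201 293671008/13596005; 293671008/13596005 3524090121/67980025]; tr = 4135942746/67980025, det = 2313441/67980025
eigenvalues of AᵀA: λ = (tr ± √(tr²−4·det))/2 = 1521/25, 1521/2719201
so κ_2 = √((1521/25) / (1521/2719201)) = 329.8000
worst-case relative error ≤ 329.8000 × 1/619 = 0.5328

0.5328


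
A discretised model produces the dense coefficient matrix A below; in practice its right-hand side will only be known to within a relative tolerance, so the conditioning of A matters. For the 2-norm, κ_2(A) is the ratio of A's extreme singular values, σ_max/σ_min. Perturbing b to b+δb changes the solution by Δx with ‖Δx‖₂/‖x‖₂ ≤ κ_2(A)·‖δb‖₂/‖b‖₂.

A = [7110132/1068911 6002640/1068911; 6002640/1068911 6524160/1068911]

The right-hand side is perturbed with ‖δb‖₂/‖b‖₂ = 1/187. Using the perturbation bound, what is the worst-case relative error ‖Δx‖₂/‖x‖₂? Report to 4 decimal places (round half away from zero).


M = AᵀA = [102955605264/1358585881 97314799680/1358585881; 97314799680/1358585881 93455827200/1358585881]. tr(M)=233545104/1615441, det(M)=132710400/1615441
solving λ² − 233545104/1615441·λ + 132710400/1615441 = 0 gives λ = 144, 921600/1615441
κ_2(A) = √(λ_max/λ_min) = √(144 / (921600/1615441)) = 15.8875
bound on ‖Δx‖/‖x‖: κ·ε = 15.8875·1/187 = 0.0850

0.0850


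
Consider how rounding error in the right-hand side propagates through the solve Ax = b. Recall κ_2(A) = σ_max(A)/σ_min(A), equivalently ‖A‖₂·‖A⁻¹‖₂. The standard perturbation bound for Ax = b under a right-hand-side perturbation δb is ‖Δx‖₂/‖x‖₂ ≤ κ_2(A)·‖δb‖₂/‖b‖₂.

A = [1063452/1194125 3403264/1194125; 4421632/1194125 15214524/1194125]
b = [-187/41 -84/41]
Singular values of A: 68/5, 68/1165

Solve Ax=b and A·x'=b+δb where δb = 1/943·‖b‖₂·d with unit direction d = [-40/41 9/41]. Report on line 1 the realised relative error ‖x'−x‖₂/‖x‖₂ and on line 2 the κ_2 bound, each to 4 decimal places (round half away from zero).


0.0013
0.2471

from the listed singular values, σ₁ = 68/5, σ_n = 68/1165
κ = σ_max/σ_min = (68/5)/(68/1165) = 233.0000
bound on ‖Δx‖/‖x‖: κ·ε = 233.0000·1/943 = 0.2471
solve Ax = b  →  x = [-65.8500 18.9765]
‖b‖ = 5.0000, ‖x‖ = 68.5298
Δx = A⁻¹·δb where δb = 1/943·5.0000·d; ‖Δx‖ = 0.0908
relative error = 0.0013
tightness: 0.0013 against a bound of 0.2471 (unrounded ratio ≈ 0.0054)


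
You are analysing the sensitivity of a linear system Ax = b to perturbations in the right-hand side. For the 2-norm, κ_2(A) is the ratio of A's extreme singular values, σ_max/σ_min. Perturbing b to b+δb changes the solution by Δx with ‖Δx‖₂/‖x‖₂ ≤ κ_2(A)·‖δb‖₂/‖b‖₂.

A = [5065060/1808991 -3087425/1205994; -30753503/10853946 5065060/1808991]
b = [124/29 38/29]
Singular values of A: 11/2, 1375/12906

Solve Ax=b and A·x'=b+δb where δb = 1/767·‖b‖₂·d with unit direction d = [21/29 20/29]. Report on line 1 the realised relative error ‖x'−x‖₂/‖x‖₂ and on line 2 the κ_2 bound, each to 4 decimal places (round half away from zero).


largest singular value 11/2, smallest 1375/12906
condition number: (11/2) ÷ (1375/12906) = 51.6240
bound on ‖Δx‖/‖x‖: κ·ε = 51.6240·1/767 = 0.0673
solve Ax = b  →  x = [26.1562 26.9368]
‖b‖₂ = 4.4721 and ‖x‖₂ = 37.5465
re-solving with b+δb shifts x by Δx of norm 0.0547
relative error = 0.0015
realised/bound (from unrounded values) ≈ 0.0217

0.0015
0.0673


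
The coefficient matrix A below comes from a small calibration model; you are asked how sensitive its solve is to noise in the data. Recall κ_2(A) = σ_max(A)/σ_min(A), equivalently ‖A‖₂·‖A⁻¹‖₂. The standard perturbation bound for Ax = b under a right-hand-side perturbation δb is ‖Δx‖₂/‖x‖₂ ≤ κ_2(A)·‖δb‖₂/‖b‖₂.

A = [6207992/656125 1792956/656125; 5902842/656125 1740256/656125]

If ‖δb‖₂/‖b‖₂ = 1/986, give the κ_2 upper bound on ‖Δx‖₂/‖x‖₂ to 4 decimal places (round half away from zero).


M = AᵀA = [87256490308/511890625 25449598944/511890625; 25449598944/511890625 7423522192/511890625]. tr(M)=30297604/163805, det(M)=5345344/20475625
solving λ² − 30297604/163805·λ + 5345344/20475625 = 0 gives λ = 4624/25, 1156/819025
so κ_2 = √((4624/25) / (1156/819025)) = 362.0000
worst-case relative error ≤ 362.0000 × 1/986 = 0.3671

0.3671


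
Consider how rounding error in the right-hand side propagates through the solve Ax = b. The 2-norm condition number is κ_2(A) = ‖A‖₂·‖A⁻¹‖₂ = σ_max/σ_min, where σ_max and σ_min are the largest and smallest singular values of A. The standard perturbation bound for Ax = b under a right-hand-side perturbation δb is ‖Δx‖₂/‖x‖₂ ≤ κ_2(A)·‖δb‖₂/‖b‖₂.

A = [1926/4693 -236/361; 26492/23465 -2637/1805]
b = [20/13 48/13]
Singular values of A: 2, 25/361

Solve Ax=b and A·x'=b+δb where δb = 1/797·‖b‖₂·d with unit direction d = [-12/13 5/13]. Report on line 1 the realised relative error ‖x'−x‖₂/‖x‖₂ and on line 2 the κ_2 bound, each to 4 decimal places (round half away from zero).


0.0362
0.0362

σ_max = 2, σ_min = 25/361
κ = σ_max/σ_min = 2/(25/361) = 28.8800
worst-case relative error ≤ 28.8800 × 1/797 = 0.0362
solve Ax = b  →  x = [1.2000 -1.6000]
‖b‖ = 4.0000, ‖x‖ = 2.0000
δb = ε·‖b‖·d = [-0.0046 0.0019]; solving A·Δx = δb gives ‖Δx‖ = 0.0725
dividing the unrounded norms, ‖Δx‖/‖x‖ = 0.0362
realised/bound = 1 exactly: the bound is attained for this b and d


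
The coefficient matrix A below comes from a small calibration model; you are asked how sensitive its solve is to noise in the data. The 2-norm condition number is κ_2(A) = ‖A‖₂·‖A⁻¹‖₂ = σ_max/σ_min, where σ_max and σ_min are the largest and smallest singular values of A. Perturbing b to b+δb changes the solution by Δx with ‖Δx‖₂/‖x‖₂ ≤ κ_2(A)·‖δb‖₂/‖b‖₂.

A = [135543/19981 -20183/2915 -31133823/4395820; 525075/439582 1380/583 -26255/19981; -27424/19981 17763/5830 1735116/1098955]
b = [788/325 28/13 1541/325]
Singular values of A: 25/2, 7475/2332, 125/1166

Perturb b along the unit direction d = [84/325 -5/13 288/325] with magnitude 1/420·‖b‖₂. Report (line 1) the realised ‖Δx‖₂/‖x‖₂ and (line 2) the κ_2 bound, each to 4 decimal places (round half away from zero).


from the listed singular values, σ₁ = 25/2, σ_n = 125/1166
κ = σ_max/σ_min = (25/2)/(125/1166) = 116.6000
κ_2(A)·‖δb‖/‖b‖ = 0.2776
solve Ax = b  →  x = [27.5795 0.9503 25.1439]
‖b‖₂ = 5.7446 and ‖x‖₂ = 37.3329
with δb = [0.0035 -0.0053 0.0121], A·Δx = δb → ‖Δx‖ = 0.1276
realised ‖Δx‖/‖x‖ = 0.0034
realised/bound (from unrounded values) ≈ 0.0123

0.0034
0.2776


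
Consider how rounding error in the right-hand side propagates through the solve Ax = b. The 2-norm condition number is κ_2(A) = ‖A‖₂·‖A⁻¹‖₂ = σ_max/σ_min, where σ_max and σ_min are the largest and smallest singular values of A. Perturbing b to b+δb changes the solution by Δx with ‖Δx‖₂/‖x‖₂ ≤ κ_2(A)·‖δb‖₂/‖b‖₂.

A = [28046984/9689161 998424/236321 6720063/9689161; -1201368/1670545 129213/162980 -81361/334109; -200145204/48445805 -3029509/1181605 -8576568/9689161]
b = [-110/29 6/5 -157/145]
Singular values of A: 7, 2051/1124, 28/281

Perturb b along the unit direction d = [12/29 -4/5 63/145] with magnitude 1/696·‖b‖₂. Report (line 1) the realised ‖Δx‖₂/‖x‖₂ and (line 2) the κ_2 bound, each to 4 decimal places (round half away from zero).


from the listed singular values, σ₁ = 7, σ_n = 28/281
κ_2(A) = 7 / (28/281) = 70.2500
perturbation bound = 70.2500·1/696 = 0.1009
solve Ax = b  →  x = [7.1445 -0.9907 -29.2523]
‖b‖ = 4.1231, ‖x‖ = 30.1284
δb = ε·‖b‖·d = [0.0025 -0.0047 0.0026]; solving A·Δx = δb gives ‖Δx‖ = 0.0595
realised ‖Δx‖/‖x‖ = 0.0020
tightness: 0.0020 against a bound of 0.1009 (unrounded ratio ≈ 0.0196)

0.0020
0.1009


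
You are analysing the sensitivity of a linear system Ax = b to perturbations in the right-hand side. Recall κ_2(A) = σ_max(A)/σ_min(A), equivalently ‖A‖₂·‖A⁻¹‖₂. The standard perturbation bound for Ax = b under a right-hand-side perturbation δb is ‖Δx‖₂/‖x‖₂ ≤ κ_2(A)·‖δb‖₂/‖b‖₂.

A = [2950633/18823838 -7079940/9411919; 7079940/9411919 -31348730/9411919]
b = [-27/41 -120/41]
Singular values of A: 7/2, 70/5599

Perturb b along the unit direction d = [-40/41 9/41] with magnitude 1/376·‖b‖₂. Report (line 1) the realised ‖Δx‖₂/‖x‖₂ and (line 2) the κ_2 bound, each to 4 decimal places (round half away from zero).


largest singular value 7/2, smallest 70/5599
condition number: (7/2) ÷ (70/5599) = 279.9500
bound on ‖Δx‖/‖x‖: κ·ε = 279.9500·1/376 = 0.7445
solve Ax = b  →  x = [-0.1882 0.8362]
‖b‖ = 3.0000, ‖x‖ = 0.8571
re-solving with b+δb shifts x by Δx of norm 0.6382
realised ‖Δx‖/‖x‖ = 0.7445
so the bound is sharp here: realised error equals the bound

0.7445
0.7445


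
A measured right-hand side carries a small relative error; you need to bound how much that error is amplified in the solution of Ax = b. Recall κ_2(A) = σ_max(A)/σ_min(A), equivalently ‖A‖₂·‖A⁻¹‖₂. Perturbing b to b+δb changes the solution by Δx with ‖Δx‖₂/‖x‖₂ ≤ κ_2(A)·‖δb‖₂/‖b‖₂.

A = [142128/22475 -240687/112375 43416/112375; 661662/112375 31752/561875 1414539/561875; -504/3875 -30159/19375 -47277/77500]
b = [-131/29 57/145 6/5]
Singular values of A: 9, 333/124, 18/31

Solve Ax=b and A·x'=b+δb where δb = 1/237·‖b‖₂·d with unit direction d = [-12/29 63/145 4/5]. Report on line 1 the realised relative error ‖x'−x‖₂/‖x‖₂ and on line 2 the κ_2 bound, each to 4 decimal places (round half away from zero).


0.0065
0.0654

largest singular value 9, smallest 18/31
κ = σ_max/σ_min = 9/(18/31) = 15.5000
worst-case relative error ≤ 15.5000 × 1/237 = 0.0654
solve Ax = b  →  x = [-1.7667 -2.3242 4.3402]
‖b‖ = 4.6904, ‖x‖ = 5.2307
re-solving with b+δb shifts x by Δx of norm 0.0341
realised ‖Δx‖/‖x‖ = 0.0065
realised/bound (from unrounded values) ≈ 0.0996
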